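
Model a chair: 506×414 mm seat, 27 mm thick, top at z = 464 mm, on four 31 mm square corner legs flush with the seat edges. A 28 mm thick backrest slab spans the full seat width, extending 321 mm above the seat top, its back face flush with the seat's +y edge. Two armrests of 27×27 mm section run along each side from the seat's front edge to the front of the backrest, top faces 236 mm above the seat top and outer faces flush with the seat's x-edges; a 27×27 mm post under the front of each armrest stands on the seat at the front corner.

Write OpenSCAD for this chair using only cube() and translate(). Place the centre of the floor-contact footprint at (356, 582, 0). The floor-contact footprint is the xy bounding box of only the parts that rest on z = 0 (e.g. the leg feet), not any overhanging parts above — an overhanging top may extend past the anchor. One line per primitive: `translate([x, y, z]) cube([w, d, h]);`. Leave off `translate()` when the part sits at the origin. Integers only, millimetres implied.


// leg_h = 464 - 27 = 437
// arm post h = 236 - 27 = 209
translate([103, 375, 437]) cube([506, 414, 27]);
translate([103, 375, 0]) cube([31, 31, 437]);
translate([578, 375, 0]) cube([31, 31, 437]);
translate([103, 758, 0]) cube([31, 31, 437]);
translate([578, 758, 0]) cube([31, 31, 437]);
translate([103, 761, 464]) cube([506, 28, 321]);
translate([103, 375, 673]) cube([27, 386, 27]);
translate([582, 375, 673]) cube([27, 386, 27]);
translate([103, 375, 464]) cube([27, 27, 209]);
translate([582, 375, 464]) cube([27, 27, 209]);


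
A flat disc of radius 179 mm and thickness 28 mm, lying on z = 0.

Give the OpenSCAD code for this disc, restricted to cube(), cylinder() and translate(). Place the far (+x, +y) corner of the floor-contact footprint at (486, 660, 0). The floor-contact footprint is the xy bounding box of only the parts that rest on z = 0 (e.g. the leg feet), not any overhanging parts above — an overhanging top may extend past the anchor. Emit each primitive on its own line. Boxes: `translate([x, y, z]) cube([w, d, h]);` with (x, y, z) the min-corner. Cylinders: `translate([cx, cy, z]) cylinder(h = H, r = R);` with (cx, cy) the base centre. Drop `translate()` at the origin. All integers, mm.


translate([307, 481, 0]) cylinder(h = 28, r = 179);


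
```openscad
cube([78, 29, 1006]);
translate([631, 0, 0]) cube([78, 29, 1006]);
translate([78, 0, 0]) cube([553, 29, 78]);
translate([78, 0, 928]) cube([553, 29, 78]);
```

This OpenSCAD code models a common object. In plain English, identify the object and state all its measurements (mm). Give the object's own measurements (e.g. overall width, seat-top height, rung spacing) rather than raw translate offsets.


A rectangular picture frame lying in the x–z plane (depth along y). The opening is 553 mm wide (x) by 850 mm tall (z), surrounded by a border 78 mm wide on all four sides. The frame is 29 mm deep and is made of two full-height vertical stiles with two horizontal rails fitted between them.


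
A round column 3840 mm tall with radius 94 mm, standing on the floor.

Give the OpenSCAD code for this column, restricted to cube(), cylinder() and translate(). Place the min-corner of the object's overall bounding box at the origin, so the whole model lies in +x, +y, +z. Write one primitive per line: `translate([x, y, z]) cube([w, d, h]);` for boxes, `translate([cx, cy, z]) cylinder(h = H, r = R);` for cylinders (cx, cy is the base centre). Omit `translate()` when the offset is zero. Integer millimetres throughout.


translate([94, 94, 0]) cylinder(h = 3840, r = 94);


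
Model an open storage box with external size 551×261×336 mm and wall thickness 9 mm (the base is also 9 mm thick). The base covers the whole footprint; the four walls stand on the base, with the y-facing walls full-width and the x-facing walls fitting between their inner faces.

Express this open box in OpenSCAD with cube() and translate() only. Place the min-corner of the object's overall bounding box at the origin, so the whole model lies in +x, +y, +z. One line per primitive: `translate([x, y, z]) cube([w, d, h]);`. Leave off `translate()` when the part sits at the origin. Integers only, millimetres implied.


cube([551, 261, 9]);
translate([0, 0, 9]) cube([551, 9, 327]);
translate([0, 252, 9]) cube([551, 9, 327]);
translate([0, 9, 9]) cube([9, 243, 327]);
translate([542, 9, 9]) cube([9, 243, 327]);


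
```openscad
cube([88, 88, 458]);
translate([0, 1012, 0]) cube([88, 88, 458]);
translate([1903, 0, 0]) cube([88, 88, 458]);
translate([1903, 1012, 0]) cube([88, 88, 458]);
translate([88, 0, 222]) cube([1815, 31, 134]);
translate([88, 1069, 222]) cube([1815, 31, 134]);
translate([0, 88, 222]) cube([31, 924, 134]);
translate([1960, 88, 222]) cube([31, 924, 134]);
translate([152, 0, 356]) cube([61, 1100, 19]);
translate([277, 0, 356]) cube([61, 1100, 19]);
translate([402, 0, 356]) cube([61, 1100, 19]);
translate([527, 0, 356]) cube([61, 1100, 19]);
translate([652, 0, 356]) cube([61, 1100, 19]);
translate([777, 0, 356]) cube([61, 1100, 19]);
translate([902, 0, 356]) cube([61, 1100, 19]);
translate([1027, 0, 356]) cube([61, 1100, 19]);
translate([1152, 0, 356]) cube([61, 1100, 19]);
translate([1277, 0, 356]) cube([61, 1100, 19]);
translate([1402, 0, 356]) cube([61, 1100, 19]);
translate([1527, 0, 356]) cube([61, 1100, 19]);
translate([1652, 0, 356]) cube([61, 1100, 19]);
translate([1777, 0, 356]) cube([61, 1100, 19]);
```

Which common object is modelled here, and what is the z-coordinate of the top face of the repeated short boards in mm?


A bed frame. The slat-top height is 375 mm.

Four posts, four rails, and a row of slats — a bed frame. Slats sit on the rails at z = 222 + 134 = 356; with slat thickness 19, the top is 375 mm.


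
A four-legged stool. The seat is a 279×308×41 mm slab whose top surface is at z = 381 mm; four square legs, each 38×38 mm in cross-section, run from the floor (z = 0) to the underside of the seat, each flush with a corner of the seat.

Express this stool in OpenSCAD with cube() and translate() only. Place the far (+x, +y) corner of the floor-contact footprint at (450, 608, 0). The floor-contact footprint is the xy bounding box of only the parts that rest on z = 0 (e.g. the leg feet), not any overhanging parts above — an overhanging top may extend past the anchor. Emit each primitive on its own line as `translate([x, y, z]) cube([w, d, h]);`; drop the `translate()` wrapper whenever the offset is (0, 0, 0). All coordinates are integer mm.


// leg_h = 381 - 41 = 340
translate([171, 300, 340]) cube([279, 308, 41]);
translate([171, 300, 0]) cube([38, 38, 340]);
translate([412, 300, 0]) cube([38, 38, 340]);
translate([171, 570, 0]) cube([38, 38, 340]);
translate([412, 570, 0]) cube([38, 38, 340]);


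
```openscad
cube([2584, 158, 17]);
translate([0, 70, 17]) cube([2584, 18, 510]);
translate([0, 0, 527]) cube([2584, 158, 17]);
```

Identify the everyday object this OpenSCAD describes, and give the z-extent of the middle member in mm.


An I-beam. The web height is 510 mm.

Two wide flanges with a thin centred web — an I-beam. Overall 544 mm minus two 17 mm flanges gives a web of 544 − 2·17 = 510 mm.


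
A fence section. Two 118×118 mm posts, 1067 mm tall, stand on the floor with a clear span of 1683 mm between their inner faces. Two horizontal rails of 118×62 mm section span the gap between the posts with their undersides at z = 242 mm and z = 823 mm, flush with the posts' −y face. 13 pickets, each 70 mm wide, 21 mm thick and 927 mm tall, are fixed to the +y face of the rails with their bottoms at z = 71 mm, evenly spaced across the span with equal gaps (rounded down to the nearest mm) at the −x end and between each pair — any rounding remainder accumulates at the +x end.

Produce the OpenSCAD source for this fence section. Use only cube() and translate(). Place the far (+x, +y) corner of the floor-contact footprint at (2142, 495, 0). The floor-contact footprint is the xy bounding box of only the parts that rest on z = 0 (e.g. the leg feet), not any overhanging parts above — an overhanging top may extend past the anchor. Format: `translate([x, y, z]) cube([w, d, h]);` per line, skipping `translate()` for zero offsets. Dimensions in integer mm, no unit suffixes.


translate([223, 377, 0]) cube([118, 118, 1067]);
translate([2024, 377, 0]) cube([118, 118, 1067]);
translate([341, 377, 242]) cube([1683, 118, 62]);
translate([341, 377, 823]) cube([1683, 118, 62]);
translate([396, 495, 71]) cube([70, 21, 927]);
translate([521, 495, 71]) cube([70, 21, 927]);
translate([646, 495, 71]) cube([70, 21, 927]);
translate([771, 495, 71]) cube([70, 21, 927]);
translate([896, 495, 71]) cube([70, 21, 927]);
translate([1021, 495, 71]) cube([70, 21, 927]);
translate([1146, 495, 71]) cube([70, 21, 927]);
translate([1271, 495, 71]) cube([70, 21, 927]);
translate([1396, 495, 71]) cube([70, 21, 927]);
translate([1521, 495, 71]) cube([70, 21, 927]);
translate([1646, 495, 71]) cube([70, 21, 927]);
translate([1771, 495, 71]) cube([70, 21, 927]);
translate([1896, 495, 71]) cube([70, 21, 927]);


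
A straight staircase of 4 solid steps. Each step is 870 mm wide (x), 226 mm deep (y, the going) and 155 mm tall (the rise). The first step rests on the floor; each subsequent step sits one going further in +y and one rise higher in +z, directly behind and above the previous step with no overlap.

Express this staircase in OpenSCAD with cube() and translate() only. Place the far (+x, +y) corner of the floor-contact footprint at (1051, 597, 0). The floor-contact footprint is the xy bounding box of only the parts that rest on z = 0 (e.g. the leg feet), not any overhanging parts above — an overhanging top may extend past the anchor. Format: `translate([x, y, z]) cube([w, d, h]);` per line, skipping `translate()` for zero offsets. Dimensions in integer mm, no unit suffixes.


translate([181, 371, 0]) cube([870, 226, 155]);
translate([181, 597, 155]) cube([870, 226, 155]);
translate([181, 823, 310]) cube([870, 226, 155]);
translate([181, 1049, 465]) cube([870, 226, 155]);


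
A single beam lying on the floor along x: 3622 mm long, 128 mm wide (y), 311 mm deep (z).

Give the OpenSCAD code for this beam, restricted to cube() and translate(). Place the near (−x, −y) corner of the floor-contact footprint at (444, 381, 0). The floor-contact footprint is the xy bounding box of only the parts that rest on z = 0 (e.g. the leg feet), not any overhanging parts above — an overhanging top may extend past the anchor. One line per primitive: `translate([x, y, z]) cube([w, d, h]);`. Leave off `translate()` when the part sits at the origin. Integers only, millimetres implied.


translate([444, 381, 0]) cube([3622, 128, 311]);


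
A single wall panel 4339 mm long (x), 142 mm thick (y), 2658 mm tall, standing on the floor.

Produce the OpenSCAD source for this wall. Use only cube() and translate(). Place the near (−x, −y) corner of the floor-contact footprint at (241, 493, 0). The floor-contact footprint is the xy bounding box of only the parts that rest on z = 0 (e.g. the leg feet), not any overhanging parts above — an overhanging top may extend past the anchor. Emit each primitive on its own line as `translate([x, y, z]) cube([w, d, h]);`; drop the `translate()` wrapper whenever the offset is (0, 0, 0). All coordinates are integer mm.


translate([241, 493, 0]) cube([4339, 142, 2658]);


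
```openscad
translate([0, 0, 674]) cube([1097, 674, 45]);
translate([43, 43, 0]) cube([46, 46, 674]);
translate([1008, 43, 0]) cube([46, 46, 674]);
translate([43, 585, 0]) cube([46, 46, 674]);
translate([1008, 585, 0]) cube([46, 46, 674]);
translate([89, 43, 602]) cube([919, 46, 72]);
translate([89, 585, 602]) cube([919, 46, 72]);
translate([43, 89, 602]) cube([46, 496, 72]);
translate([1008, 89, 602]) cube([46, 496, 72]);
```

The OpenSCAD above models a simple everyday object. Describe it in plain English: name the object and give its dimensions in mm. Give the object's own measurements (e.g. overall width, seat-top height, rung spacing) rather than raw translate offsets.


A rectangular dining table. The top is 1097×674×45 mm with its upper surface at z = 719 mm. It stands on four 46×46 mm square legs, each inset 43 mm from the nearest pair of top edges, running from the floor to the underside of the top. Four apron rails, 46 mm thick and 72 mm tall, run between adjacent legs with their top edges flush with the underside of the top and their outer faces flush with the legs' outer faces.


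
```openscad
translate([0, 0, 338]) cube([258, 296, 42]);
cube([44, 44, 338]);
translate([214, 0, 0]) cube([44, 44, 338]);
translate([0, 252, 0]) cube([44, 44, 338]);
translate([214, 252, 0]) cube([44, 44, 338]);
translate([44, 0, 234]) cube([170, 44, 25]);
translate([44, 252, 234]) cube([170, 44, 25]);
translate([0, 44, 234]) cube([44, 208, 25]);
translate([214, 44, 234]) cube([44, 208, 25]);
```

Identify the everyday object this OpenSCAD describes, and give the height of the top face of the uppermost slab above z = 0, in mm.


A stool. The seat height is 380 mm.

A 258×296×42 slab at z = 338 on four corner posts — a stool. The seat top is 338 + 42 = 380 mm.


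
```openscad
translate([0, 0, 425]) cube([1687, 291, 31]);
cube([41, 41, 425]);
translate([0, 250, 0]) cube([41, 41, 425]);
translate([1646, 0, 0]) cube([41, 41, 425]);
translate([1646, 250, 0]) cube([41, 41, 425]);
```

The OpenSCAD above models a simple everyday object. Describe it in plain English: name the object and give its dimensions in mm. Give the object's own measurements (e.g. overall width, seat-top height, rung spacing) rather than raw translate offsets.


A long wooden bench with a 1687 mm (x) × 291 mm (y) seat, 31 mm thick, its top surface 456 mm above the floor. Four 41 mm square legs at the seat corners, flush with the edges, run from z = 0 to the seat underside.


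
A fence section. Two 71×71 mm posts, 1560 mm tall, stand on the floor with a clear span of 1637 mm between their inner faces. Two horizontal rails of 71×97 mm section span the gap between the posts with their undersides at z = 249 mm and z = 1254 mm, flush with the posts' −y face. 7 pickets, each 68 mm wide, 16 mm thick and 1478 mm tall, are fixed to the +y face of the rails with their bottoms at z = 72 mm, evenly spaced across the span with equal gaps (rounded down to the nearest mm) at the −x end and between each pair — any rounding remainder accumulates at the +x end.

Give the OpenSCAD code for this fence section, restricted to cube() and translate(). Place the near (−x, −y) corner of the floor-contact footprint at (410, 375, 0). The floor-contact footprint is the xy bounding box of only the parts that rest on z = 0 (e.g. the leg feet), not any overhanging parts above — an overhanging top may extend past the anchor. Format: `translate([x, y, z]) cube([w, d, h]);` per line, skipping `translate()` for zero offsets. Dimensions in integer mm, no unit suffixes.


translate([410, 375, 0]) cube([71, 71, 1560]);
translate([2118, 375, 0]) cube([71, 71, 1560]);
translate([481, 375, 249]) cube([1637, 71, 97]);
translate([481, 375, 1254]) cube([1637, 71, 97]);
translate([626, 446, 72]) cube([68, 16, 1478]);
translate([839, 446, 72]) cube([68, 16, 1478]);
translate([1052, 446, 72]) cube([68, 16, 1478]);
translate([1265, 446, 72]) cube([68, 16, 1478]);
translate([1478, 446, 72]) cube([68, 16, 1478]);
translate([1691, 446, 72]) cube([68, 16, 1478]);
translate([1904, 446, 72]) cube([68, 16, 1478]);


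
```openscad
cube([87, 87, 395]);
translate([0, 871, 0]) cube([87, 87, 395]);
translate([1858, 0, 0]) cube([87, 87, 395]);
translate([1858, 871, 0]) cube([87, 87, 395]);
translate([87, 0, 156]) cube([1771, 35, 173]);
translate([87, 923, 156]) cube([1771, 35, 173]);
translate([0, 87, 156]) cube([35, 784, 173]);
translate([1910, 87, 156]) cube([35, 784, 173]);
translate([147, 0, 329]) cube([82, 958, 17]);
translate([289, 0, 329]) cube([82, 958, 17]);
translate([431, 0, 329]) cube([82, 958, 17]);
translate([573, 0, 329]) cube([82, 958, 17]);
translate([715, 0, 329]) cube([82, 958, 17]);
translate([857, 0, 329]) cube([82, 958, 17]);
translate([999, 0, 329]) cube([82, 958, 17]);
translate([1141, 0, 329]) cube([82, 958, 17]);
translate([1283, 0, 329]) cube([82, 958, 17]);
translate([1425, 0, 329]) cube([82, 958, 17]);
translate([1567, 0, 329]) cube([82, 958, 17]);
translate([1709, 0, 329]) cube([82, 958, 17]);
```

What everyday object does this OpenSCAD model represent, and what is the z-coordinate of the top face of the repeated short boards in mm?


A bed frame. The slat-top height is 346 mm.

Four posts, four rails, and a row of slats — a bed frame. Slats sit on the rails at z = 156 + 173 = 329; with slat thickness 17, the top is 346 mm.


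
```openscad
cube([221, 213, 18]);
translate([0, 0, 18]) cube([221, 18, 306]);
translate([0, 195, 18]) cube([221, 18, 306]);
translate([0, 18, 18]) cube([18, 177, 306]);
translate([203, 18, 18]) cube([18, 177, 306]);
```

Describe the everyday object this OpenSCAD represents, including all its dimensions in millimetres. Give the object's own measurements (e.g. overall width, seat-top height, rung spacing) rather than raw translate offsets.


An open-topped rectangular box: outside dimensions 221×213×324 mm, with a uniform wall and base thickness of 18 mm. The base is a full 221×213 slab on the floor; four walls sit on top of the base. The front and back walls (the −y and +y sides) span the full width; the two side walls fit between them.


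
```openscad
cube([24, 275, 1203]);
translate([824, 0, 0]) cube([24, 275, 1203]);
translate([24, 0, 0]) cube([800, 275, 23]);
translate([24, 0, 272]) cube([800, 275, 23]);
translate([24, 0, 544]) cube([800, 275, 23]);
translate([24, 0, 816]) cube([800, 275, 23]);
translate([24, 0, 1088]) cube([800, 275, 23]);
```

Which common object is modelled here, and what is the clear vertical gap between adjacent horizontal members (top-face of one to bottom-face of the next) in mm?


A bookshelf. The clear shelf gap is 249 mm.

Two tall side panels with 5 horizontal boards between them — a bookshelf. The first two shelf undersides are at z = 0 and z = 272; with shelf thickness 23, the clear gap is 272 − 0 − 23 = 249 mm.


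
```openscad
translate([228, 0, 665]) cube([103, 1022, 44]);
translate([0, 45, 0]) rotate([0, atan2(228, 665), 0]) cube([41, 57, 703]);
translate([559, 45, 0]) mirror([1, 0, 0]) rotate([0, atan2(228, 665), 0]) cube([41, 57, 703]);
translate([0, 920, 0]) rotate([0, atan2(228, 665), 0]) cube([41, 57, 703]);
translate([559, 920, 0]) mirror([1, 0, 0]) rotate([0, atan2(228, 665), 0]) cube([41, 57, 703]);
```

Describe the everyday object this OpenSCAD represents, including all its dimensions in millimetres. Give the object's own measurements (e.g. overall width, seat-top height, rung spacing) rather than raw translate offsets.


A sawhorse. A 103×1022×44 mm beam (x, y, z) sits on two A-frame leg pairs. Each pair is two raked legs of 41×57 mm section (57 mm along y) splaying symmetrically in x. Each leg rises 665 mm vertically over 228 mm of horizontal reach and is 703 mm long along its own axis. Every leg's outer bottom edge rests on the floor and its outer top edge meets a bottom edge of the beam — the left legs (tilting toward +x) meet the beam's −x bottom edge, the right legs (their mirror images, tilting toward −x) meet its +x bottom edge — so the leg tops tuck under the beam, the beam's underside is 665 mm above the floor, and the feet are 559 mm apart outside-to-outside with the beam centred between them. The two leg pairs are set in 45 mm from either end of the beam.


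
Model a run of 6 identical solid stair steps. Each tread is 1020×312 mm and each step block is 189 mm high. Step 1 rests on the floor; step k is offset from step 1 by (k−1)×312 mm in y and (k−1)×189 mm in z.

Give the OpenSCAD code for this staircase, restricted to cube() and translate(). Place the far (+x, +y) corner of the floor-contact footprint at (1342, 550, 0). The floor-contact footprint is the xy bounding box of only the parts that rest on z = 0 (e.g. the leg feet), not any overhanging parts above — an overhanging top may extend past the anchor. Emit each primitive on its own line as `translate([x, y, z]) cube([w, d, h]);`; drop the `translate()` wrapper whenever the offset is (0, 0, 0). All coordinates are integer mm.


translate([322, 238, 0]) cube([1020, 312, 189]);
translate([322, 550, 189]) cube([1020, 312, 189]);
translate([322, 862, 378]) cube([1020, 312, 189]);
translate([322, 1174, 567]) cube([1020, 312, 189]);
translate([322, 1486, 756]) cube([1020, 312, 189]);
translate([322, 1798, 945]) cube([1020, 312, 189]);


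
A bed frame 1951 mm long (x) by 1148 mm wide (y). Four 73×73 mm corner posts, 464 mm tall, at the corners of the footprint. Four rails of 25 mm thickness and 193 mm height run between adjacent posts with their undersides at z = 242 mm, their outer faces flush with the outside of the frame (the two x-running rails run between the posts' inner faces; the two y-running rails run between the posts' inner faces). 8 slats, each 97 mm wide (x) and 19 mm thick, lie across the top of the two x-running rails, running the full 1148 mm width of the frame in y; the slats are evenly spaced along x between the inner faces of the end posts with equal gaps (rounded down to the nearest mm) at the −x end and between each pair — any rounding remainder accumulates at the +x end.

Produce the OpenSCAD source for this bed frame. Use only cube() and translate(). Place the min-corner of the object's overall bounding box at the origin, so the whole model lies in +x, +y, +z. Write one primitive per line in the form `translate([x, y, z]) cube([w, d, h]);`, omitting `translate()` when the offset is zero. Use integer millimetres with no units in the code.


cube([73, 73, 464]);
translate([0, 1075, 0]) cube([73, 73, 464]);
translate([1878, 0, 0]) cube([73, 73, 464]);
translate([1878, 1075, 0]) cube([73, 73, 464]);
translate([73, 0, 242]) cube([1805, 25, 193]);
translate([73, 1123, 242]) cube([1805, 25, 193]);
translate([0, 73, 242]) cube([25, 1002, 193]);
translate([1926, 73, 242]) cube([25, 1002, 193]);
translate([187, 0, 435]) cube([97, 1148, 19]);
translate([398, 0, 435]) cube([97, 1148, 19]);
translate([609, 0, 435]) cube([97, 1148, 19]);
translate([820, 0, 435]) cube([97, 1148, 19]);
translate([1031, 0, 435]) cube([97, 1148, 19]);
translate([1242, 0, 435]) cube([97, 1148, 19]);
translate([1453, 0, 435]) cube([97, 1148, 19]);
translate([1664, 0, 435]) cube([97, 1148, 19]);


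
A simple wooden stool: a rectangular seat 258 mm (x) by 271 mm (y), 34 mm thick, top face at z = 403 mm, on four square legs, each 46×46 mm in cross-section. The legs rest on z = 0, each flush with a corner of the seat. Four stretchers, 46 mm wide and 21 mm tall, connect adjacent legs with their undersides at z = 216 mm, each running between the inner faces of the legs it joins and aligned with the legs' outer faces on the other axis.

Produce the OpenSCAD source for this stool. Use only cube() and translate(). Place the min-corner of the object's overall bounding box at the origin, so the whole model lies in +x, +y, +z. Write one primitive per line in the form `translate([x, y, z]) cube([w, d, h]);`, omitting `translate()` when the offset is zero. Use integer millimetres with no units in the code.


// leg_h = 403 - 34 = 369
// stretcher span = 258 - 2*46 = 166
translate([0, 0, 369]) cube([258, 271, 34]);
cube([46, 46, 369]);
translate([212, 0, 0]) cube([46, 46, 369]);
translate([0, 225, 0]) cube([46, 46, 369]);
translate([212, 225, 0]) cube([46, 46, 369]);
translate([46, 0, 216]) cube([166, 46, 21]);
translate([46, 225, 216]) cube([166, 46, 21]);
translate([0, 46, 216]) cube([46, 179, 21]);
translate([212, 46, 216]) cube([46, 179, 21]);


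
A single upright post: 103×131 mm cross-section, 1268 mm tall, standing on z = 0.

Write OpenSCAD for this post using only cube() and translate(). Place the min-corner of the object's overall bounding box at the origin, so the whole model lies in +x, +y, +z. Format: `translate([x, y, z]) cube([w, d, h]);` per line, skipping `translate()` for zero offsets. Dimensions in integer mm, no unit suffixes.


cube([103, 131, 1268]);


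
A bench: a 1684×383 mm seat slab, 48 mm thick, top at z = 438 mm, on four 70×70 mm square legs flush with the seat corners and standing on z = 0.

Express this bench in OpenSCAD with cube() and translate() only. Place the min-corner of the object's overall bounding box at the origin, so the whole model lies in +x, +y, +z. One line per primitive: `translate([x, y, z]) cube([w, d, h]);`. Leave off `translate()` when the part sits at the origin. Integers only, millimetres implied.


// leg_h = 438 − 48 = 390
translate([0, 0, 390]) cube([1684, 383, 48]);
cube([70, 70, 390]);
translate([0, 313, 0]) cube([70, 70, 390]);
translate([1614, 0, 0]) cube([70, 70, 390]);
translate([1614, 313, 0]) cube([70, 70, 390]);


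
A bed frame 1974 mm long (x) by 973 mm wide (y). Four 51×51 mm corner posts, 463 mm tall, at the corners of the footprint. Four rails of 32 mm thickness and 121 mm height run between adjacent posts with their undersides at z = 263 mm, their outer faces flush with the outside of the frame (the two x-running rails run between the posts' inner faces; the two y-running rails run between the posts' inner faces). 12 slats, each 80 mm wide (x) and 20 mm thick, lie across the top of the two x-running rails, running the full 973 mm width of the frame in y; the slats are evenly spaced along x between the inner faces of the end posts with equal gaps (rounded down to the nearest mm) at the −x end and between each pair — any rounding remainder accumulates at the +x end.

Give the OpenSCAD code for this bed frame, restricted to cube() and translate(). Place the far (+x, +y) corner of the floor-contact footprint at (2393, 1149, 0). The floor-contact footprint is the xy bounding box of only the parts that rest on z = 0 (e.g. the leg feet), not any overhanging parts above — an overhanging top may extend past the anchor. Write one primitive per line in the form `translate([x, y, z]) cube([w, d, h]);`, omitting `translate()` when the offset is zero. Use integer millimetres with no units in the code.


// slat z = rail_z + rail_h = 263 + 121 = 384
// slat gap = ⌊(1872 − 12·80) / 13⌋ = 70
translate([419, 176, 0]) cube([51, 51, 463]);
translate([419, 1098, 0]) cube([51, 51, 463]);
translate([2342, 176, 0]) cube([51, 51, 463]);
translate([2342, 1098, 0]) cube([51, 51, 463]);
translate([470, 176, 263]) cube([1872, 32, 121]);
translate([470, 1117, 263]) cube([1872, 32, 121]);
translate([419, 227, 263]) cube([32, 871, 121]);
translate([2361, 227, 263]) cube([32, 871, 121]);
translate([540, 176, 384]) cube([80, 973, 20]);
translate([690, 176, 384]) cube([80, 973, 20]);
translate([840, 176, 384]) cube([80, 973, 20]);
translate([990, 176, 384]) cube([80, 973, 20]);
translate([1140, 176, 384]) cube([80, 973, 20]);
translate([1290, 176, 384]) cube([80, 973, 20]);
translate([1440, 176, 384]) cube([80, 973, 20]);
translate([1590, 176, 384]) cube([80, 973, 20]);
translate([1740, 176, 384]) cube([80, 973, 20]);
translate([1890, 176, 384]) cube([80, 973, 20]);
translate([2040, 176, 384]) cube([80, 973, 20]);
translate([2190, 176, 384]) cube([80, 973, 20]);


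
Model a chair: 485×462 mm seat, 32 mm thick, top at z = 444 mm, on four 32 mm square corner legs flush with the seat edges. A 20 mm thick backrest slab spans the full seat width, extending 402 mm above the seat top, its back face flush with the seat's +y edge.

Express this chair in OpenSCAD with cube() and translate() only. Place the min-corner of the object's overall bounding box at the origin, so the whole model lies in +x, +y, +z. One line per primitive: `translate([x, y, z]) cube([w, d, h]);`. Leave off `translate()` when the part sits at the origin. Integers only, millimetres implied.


// leg_h = 444 - 32 = 412
translate([0, 0, 412]) cube([485, 462, 32]);
cube([32, 32, 412]);
translate([453, 0, 0]) cube([32, 32, 412]);
translate([0, 430, 0]) cube([32, 32, 412]);
translate([453, 430, 0]) cube([32, 32, 412]);
translate([0, 442, 444]) cube([485, 20, 402]);


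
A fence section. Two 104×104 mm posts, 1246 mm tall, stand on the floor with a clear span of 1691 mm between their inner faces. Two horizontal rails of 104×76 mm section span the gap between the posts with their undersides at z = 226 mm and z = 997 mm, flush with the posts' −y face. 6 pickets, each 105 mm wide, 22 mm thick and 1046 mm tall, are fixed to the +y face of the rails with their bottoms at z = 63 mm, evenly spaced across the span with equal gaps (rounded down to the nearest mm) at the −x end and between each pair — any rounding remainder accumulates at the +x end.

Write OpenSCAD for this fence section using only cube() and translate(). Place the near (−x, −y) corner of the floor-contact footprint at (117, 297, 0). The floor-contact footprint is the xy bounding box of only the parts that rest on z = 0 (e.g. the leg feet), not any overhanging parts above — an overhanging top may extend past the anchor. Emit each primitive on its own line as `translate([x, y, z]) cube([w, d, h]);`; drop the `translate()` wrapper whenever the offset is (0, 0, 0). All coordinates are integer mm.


translate([117, 297, 0]) cube([104, 104, 1246]);
translate([1912, 297, 0]) cube([104, 104, 1246]);
translate([221, 297, 226]) cube([1691, 104, 76]);
translate([221, 297, 997]) cube([1691, 104, 76]);
translate([372, 401, 63]) cube([105, 22, 1046]);
translate([628, 401, 63]) cube([105, 22, 1046]);
translate([884, 401, 63]) cube([105, 22, 1046]);
translate([1140, 401, 63]) cube([105, 22, 1046]);
translate([1396, 401, 63]) cube([105, 22, 1046]);
translate([1652, 401, 63]) cube([105, 22, 1046]);


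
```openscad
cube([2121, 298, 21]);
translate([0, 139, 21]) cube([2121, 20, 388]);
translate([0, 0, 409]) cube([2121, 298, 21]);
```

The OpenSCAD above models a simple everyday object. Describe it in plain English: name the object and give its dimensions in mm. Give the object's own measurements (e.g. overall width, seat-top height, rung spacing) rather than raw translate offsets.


An I-beam lying along x, 2121 mm long. Overall section height 430 mm. Two flanges 298 mm wide (y) and 21 mm thick, one on the floor and one at the top; a web 20 mm thick runs between them, centred on the flange width.


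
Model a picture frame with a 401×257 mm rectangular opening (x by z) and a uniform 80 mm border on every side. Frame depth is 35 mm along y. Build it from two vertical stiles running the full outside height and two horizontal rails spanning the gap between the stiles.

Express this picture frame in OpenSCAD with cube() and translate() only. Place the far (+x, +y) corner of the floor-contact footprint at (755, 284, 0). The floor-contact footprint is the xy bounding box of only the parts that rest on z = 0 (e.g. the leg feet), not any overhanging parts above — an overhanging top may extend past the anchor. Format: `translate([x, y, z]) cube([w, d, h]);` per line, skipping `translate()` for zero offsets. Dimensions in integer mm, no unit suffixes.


translate([194, 249, 0]) cube([80, 35, 417]);
translate([675, 249, 0]) cube([80, 35, 417]);
translate([274, 249, 0]) cube([401, 35, 80]);
translate([274, 249, 337]) cube([401, 35, 80]);


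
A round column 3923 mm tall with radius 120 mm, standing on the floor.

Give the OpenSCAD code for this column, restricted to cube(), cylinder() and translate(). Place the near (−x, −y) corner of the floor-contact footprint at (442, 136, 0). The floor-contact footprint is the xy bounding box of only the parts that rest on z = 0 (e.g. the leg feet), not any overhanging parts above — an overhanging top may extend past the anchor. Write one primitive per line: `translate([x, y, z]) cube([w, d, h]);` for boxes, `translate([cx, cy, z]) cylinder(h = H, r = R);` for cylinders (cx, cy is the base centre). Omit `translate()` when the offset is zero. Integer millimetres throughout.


translate([562, 256, 0]) cylinder(h = 3923, r = 120);


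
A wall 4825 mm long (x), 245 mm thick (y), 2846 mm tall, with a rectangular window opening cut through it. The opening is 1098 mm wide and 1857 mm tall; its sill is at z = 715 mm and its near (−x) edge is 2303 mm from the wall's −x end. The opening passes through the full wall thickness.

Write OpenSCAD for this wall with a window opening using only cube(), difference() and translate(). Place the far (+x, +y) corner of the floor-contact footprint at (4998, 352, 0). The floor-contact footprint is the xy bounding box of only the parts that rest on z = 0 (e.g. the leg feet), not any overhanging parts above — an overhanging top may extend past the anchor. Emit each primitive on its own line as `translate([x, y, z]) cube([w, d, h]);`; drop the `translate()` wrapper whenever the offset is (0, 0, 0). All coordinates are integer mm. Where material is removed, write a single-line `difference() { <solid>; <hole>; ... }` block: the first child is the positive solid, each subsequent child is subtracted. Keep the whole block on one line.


difference() { translate([173, 107, 0]) cube([4825, 245, 2846]); translate([2476, 107, 715]) cube([1098, 245, 1857]); }


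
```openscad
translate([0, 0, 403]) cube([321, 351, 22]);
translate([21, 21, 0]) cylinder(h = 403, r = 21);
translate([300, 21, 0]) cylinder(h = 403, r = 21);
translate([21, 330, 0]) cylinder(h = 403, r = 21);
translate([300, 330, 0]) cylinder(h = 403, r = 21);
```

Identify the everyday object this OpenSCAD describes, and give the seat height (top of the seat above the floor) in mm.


A stool. The seat height is 425 mm.

A 321×351×22 slab at z = 403 on four corner cylinders — a stool. The seat top is 403 + 22 = 425 mm.


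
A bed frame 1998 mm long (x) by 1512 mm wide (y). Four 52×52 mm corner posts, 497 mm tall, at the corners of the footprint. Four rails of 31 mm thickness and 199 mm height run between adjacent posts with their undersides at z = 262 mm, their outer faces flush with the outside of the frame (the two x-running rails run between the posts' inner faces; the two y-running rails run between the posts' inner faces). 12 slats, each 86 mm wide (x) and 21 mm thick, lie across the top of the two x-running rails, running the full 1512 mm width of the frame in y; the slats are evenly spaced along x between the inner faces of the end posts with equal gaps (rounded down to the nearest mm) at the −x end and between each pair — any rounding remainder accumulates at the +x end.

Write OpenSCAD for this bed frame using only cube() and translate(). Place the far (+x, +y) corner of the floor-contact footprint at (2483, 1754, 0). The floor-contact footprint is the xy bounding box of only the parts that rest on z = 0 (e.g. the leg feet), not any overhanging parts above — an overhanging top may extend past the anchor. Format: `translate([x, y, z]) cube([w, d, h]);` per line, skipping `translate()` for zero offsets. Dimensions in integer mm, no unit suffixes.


translate([485, 242, 0]) cube([52, 52, 497]);
translate([485, 1702, 0]) cube([52, 52, 497]);
translate([2431, 242, 0]) cube([52, 52, 497]);
translate([2431, 1702, 0]) cube([52, 52, 497]);
translate([537, 242, 262]) cube([1894, 31, 199]);
translate([537, 1723, 262]) cube([1894, 31, 199]);
translate([485, 294, 262]) cube([31, 1408, 199]);
translate([2452, 294, 262]) cube([31, 1408, 199]);
translate([603, 242, 461]) cube([86, 1512, 21]);
translate([755, 242, 461]) cube([86, 1512, 21]);
translate([907, 242, 461]) cube([86, 1512, 21]);
translate([1059, 242, 461]) cube([86, 1512, 21]);
translate([1211, 242, 461]) cube([86, 1512, 21]);
translate([1363, 242, 461]) cube([86, 1512, 21]);
translate([1515, 242, 461]) cube([86, 1512, 21]);
translate([1667, 242, 461]) cube([86, 1512, 21]);
translate([1819, 242, 461]) cube([86, 1512, 21]);
translate([1971, 242, 461]) cube([86, 1512, 21]);
translate([2123, 242, 461]) cube([86, 1512, 21]);
translate([2275, 242, 461]) cube([86, 1512, 21]);


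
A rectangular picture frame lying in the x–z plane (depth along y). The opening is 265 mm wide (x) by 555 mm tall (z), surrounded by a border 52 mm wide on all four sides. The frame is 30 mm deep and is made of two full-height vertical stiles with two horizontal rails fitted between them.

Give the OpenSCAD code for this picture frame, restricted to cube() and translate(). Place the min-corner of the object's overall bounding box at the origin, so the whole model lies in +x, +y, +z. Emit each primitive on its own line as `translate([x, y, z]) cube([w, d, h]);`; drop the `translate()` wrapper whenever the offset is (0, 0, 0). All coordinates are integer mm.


cube([52, 30, 659]);
translate([317, 0, 0]) cube([52, 30, 659]);
translate([52, 0, 0]) cube([265, 30, 52]);
translate([52, 0, 607]) cube([265, 30, 52]);


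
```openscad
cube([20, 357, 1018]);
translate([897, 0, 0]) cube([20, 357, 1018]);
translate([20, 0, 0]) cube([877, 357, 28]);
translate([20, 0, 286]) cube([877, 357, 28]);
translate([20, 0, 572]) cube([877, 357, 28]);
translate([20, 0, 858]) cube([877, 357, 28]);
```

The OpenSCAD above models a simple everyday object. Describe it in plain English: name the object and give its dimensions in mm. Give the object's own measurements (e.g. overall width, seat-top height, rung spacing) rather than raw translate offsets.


An open bookshelf. Two side panels, each 20 mm thick, 357 mm deep and 1018 mm tall, stand 917 mm apart (outside-to-outside). Between them sit 4 shelves, each 28 mm thick and 357 mm deep, spanning the full gap between the sides. The bottom shelf rests on the floor (its underside at z = 0) and the clear gap between one shelf's top and the next shelf's underside is 258 mm.


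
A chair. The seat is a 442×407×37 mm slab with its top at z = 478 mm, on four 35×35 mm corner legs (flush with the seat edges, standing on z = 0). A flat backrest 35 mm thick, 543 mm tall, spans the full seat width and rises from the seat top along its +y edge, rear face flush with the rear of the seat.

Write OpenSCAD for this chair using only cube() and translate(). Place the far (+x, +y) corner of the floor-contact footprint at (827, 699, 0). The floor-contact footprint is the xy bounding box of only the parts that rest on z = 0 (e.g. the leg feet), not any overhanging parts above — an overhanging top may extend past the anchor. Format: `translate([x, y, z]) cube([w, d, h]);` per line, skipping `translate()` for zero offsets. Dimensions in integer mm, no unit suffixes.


translate([385, 292, 441]) cube([442, 407, 37]);
translate([385, 292, 0]) cube([35, 35, 441]);
translate([792, 292, 0]) cube([35, 35, 441]);
translate([385, 664, 0]) cube([35, 35, 441]);
translate([792, 664, 0]) cube([35, 35, 441]);
translate([385, 664, 478]) cube([442, 35, 543]);


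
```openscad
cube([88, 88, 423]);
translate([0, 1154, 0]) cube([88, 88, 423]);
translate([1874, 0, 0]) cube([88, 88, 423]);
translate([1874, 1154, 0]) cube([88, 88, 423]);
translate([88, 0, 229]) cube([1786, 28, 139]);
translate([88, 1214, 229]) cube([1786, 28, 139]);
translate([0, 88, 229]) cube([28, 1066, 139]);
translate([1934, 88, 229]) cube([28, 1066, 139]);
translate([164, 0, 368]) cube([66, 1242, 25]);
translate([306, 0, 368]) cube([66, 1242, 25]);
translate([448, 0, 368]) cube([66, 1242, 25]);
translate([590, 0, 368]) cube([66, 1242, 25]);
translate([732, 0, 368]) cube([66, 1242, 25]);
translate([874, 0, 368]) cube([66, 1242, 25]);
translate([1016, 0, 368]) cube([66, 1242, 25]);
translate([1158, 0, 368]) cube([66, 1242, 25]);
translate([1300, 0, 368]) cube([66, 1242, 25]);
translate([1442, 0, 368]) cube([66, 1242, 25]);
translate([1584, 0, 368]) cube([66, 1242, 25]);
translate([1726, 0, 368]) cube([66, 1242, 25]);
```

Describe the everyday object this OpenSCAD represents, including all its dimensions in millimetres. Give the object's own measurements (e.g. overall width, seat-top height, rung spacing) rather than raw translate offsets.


A bed frame 1962 mm long (x) by 1242 mm wide (y). Four 88×88 mm corner posts, 423 mm tall, at the corners of the footprint. Four rails of 28 mm thickness and 139 mm height run between adjacent posts with their undersides at z = 229 mm, their outer faces flush with the outside of the frame (the two x-running rails run between the posts' inner faces; the two y-running rails run between the posts' inner faces). 12 slats, each 66 mm wide (x) and 25 mm thick, lie across the top of the two x-running rails, running the full 1242 mm width of the frame in y; along x they sit between the end posts with a 76 mm gap after the −x posts and between neighbouring slats, leaving 82 mm before the +x posts.
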